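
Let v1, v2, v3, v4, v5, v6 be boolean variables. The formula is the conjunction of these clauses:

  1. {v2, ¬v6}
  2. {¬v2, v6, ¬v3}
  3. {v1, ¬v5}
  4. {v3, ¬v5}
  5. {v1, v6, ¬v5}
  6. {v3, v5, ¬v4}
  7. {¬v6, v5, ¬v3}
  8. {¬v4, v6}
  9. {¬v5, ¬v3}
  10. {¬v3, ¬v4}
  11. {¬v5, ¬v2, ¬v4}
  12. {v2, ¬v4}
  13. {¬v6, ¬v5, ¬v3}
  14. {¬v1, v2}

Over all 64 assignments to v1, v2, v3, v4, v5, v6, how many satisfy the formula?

The models are:
  v1=F v2=F v3=F v4=F v5=F v6=F
  v1=F v2=F v3=T v4=F v5=F v6=F
  v1=F v2=T v3=F v4=F v5=F v6=F
  v1=F v2=T v3=F v4=F v5=F v6=T
  v1=T v2=T v3=F v4=F v5=F v6=F
  v1=T v2=T v3=F v4=F v5=F v6=T
Count: 6.

6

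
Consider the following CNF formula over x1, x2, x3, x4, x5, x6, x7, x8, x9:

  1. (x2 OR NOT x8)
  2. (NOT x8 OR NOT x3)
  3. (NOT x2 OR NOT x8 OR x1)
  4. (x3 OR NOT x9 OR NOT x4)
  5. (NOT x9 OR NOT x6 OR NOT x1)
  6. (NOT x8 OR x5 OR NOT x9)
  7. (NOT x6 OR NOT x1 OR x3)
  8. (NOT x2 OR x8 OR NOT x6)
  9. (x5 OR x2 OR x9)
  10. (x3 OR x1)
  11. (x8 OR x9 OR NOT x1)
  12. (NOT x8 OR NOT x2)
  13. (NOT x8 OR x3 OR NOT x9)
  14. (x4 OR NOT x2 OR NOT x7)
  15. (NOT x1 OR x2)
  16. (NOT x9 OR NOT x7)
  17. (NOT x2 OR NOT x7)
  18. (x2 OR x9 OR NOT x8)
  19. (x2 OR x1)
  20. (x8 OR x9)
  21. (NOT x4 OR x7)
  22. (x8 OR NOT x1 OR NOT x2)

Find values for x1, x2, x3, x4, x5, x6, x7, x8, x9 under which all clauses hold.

x1=F  x2=T  x3=T  x4=F  x5=T  x6=F  x7=F  x8=F  x9=T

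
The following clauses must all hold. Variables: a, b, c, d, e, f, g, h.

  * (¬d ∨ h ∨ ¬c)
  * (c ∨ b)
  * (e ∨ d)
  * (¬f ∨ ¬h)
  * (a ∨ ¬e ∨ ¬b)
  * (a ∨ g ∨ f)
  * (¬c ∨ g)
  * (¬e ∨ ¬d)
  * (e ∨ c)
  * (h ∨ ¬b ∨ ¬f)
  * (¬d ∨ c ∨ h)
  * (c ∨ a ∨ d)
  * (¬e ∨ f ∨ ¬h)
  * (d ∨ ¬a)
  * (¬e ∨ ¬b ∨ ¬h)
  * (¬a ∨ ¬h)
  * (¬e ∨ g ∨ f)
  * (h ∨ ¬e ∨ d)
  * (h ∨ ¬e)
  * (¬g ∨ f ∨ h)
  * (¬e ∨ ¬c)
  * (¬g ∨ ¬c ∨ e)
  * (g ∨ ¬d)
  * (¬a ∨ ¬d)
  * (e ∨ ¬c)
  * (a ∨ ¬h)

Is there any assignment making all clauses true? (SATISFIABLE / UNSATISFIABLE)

UNSATISFIABLE

e = True:
  propagation gives d=False, a=False, b=False, c=True; an empty clause results — contradiction.
e = False:
  propagation gives d=True, c=True; an empty clause results — contradiction.
Every branch closes, so no satisfying assignment exists.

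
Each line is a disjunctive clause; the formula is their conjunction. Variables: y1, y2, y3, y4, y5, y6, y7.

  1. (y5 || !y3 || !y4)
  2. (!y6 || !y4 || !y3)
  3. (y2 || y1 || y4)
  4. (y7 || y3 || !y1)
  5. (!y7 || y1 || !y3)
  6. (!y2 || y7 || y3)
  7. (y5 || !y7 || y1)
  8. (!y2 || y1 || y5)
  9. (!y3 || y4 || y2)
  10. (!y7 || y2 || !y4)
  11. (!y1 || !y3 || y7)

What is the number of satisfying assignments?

29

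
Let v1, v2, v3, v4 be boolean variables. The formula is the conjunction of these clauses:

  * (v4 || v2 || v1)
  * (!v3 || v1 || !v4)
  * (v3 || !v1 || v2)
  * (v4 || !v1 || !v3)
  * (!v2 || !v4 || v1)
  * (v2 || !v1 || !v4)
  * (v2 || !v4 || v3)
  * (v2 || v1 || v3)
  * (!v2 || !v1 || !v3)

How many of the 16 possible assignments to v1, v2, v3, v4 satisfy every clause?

4

Satisfying assignments:
  v1=0 v2=1 v3=0 v4=0
  v1=0 v2=1 v3=1 v4=0
  v1=1 v2=1 v3=0 v4=0
  v1=1 v2=1 v3=0 v4=1
That's 4 in total.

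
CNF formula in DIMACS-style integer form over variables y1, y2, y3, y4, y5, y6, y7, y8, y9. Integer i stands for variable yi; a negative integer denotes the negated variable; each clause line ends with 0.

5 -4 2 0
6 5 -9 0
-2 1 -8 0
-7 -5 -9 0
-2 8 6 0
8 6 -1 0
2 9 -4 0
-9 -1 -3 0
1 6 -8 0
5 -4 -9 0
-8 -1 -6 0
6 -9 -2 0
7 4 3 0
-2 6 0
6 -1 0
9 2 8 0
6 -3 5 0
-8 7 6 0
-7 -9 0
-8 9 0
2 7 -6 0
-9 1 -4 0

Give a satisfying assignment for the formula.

y1=0  y2=1  y3=1  y4=0  y5=1  y6=1  y7=0  y8=0  y9=1

Branch on y1: take y1 = False.
For the remaining variables, y2 = True, y3 = True, y4 = False, y5 = True, y6 = True, y7 = False, y8 = False, y9 = True works.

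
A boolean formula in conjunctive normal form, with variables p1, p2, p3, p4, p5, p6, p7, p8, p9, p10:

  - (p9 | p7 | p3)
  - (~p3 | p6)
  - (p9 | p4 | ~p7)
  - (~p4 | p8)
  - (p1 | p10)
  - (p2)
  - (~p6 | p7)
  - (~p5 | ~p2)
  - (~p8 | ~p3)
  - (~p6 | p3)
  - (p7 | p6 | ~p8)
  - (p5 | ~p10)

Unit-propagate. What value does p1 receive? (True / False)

True

(p2) stands alone — p2 = True.
In (~p5 | ~p2), ~p2 is now false; ~p5 must hold, so p5 = False.
(~p10 | p5): since p5 = False, the clause reduces to (~p10). p10 = False.
(p10 | p1) with p10 = False leaves only p1, so p1 = True.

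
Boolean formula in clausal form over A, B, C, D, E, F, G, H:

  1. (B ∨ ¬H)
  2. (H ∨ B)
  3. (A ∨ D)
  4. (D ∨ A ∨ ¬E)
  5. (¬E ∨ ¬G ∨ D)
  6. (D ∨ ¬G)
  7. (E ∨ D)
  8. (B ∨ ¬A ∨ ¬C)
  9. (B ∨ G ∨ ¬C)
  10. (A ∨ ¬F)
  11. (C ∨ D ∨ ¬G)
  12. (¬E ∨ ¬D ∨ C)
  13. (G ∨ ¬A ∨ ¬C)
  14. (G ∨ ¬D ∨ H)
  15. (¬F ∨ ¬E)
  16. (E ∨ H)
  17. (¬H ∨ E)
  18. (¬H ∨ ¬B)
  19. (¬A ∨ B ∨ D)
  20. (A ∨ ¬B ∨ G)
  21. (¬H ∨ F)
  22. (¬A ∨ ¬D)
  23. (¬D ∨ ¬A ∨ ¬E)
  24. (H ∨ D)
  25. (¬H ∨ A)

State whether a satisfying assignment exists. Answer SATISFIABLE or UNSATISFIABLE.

Branch on A: take A = False.
  then D is forced to True.
  then F is forced to False.
  then H is forced to False.
  then B is forced to True.
  then G is forced to True.
  then E is forced to True.
  then C is forced to True.
Every clause has at least one true literal under this assignment.
So A=F, B=T, C=T, D=T, E=T, F=F, G=T, H=F is a satisfying assignment.

SATISFIABLE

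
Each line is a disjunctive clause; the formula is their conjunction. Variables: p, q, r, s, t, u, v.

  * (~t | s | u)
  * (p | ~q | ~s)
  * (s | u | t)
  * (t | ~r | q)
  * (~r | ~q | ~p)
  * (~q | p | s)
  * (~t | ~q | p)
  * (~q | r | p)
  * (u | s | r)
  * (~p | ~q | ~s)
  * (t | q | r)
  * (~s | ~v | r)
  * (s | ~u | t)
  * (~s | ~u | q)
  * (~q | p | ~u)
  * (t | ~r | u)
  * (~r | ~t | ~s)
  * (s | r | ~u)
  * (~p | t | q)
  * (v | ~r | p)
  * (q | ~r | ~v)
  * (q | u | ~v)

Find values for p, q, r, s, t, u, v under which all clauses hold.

p = F, q = F, r = F, s = T, t = T, u = F, v = F

Try p = False.
Set q = False and propagate.
Set r = False and propagate.
  then t is forced to True.
For the remaining variables, s = True, u = False, v = False works.
Every clause has at least one true literal under this assignment.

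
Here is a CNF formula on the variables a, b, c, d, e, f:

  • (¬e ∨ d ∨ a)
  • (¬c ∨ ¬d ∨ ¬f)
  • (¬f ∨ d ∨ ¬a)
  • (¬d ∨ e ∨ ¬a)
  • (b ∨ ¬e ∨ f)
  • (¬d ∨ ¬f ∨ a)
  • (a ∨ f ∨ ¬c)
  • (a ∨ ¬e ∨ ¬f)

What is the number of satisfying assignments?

Split on a, then f.
  a=1, f=1: remaining (b,c,d,e) ∈ {(0,0,1,1); (1,0,1,1)} — 2.
  a=1, f=0: c free; 4 ways for (b,d,e) × 2^1 = 8.
  a=0, f=1: remaining (b,c,d,e) ∈ {(0,0,0,0); (0,1,0,0); (1,0,0,0); (1,1,0,0)} — 4.
  a=0, f=0: 5 of the 16 assignments to (b,c,d,e) work.
Total: 2 + 8 + 4 + 5 = 19.

19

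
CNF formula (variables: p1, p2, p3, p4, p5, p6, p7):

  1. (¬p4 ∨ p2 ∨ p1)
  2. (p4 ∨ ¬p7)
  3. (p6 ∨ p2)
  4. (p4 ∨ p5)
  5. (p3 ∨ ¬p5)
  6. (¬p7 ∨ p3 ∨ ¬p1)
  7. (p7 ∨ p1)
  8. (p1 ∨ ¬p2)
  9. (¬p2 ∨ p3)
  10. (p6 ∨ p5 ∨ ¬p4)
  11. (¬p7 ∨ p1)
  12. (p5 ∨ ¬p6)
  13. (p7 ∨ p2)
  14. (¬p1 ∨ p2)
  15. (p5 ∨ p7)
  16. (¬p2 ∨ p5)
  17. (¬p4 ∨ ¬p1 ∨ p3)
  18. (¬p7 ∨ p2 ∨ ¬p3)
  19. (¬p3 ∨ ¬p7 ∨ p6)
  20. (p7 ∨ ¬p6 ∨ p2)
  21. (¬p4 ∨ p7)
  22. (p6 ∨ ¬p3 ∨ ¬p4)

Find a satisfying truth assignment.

p1=T, p2=T, p3=T, p4=F, p5=T, p6=T, p7=F

Branch on p1: take p1 = True.
  then p2 is forced to True.
  then p3 is forced to True.
  then p5 is forced to True.
Set p4 = False and propagate.
  then p7 is forced to False.
p6 is now unconstrained; take p6 = True.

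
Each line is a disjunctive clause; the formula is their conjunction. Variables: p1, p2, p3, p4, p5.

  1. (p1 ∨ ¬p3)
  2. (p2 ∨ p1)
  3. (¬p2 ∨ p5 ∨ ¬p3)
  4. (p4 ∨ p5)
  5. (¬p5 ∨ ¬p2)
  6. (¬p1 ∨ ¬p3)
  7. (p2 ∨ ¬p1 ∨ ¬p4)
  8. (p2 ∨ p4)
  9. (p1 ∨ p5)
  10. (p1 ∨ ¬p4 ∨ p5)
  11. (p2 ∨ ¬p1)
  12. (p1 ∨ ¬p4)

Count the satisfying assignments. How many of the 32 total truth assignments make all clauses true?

1

The models are:
  p1=1 p2=1 p3=0 p4=1 p5=0
That's 1 in total.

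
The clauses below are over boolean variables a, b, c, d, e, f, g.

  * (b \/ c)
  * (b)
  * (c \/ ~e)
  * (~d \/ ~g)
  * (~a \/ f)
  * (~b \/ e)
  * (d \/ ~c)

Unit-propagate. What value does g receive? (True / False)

False

Unit clause (b) sets b = True.
From (~b \/ e) and b = True: e = True.
In (c \/ ~e), ~e is now false; c must hold, so c = True.
From (d \/ ~c) and c = True: d = True.
(~g \/ ~d): since d = True, the clause reduces to (~g). g = False.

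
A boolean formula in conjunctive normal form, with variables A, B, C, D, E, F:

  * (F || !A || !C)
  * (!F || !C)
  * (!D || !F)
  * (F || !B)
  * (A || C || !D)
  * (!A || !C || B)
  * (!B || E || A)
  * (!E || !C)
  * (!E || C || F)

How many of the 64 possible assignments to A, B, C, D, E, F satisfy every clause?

12

Case analysis on C and F:
  C=T, F=T: a clause becomes empty — 0.
  C=T, F=F: remaining (A,B,D,E) ∈ {(F,F,F,F); (F,F,T,F)} — 2.
  C=F, F=T: 7 of the 16 assignments to (A,B,D,E) work.
  C=F, F=F: remaining (A,B,D,E) ∈ {(F,F,F,F); (T,F,F,F); (T,F,T,F)} — 3.
Total: 0 + 2 + 7 + 3 = 12.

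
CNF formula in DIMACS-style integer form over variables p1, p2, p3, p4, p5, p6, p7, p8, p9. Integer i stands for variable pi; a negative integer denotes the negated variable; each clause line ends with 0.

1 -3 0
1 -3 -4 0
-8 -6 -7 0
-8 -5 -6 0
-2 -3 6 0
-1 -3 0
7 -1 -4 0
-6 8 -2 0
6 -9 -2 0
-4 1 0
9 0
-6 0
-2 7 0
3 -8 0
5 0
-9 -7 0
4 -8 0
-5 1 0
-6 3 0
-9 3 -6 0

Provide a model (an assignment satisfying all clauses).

p1 = T, p2 = F, p3 = F, p4 = F, p5 = T, p6 = F, p7 = F, p8 = F, p9 = T

Unit propagation: (p9) forces p9 = True.
(~p6) is a unit clause, so p6 = False.
Unit propagation: (~p2) forces p2 = False.
The clause (p5) is unit: p5 must be True.
Unit propagation: (~p7) forces p7 = False.
(p1) is a unit clause, so p1 = True.
(~p3) is a unit clause, so p3 = False.
Unit propagation: (~p4) forces p4 = False.
(~p8) is a unit clause, so p8 = False.
Every clause has at least one true literal under this assignment.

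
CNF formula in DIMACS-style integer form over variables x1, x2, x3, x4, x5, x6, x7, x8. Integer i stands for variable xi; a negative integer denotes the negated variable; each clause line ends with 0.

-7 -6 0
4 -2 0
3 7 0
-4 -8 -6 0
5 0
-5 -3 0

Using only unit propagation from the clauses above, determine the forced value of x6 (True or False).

(x5) stands alone — x5 = True.
From (!x5 || !x3) and x5 = True: x3 = False.
From (x7 || x3) and x3 = False: x7 = True.
From (!x7 || !x6) and x7 = True: x6 = False.

False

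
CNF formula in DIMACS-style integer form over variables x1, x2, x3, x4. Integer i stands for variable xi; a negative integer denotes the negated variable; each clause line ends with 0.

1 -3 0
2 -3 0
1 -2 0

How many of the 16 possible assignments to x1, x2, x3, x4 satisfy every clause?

8

Satisfying assignments:
  x1=0 x2=0 x3=0 x4=0
  x1=0 x2=0 x3=0 x4=1
  x1=1 x2=0 x3=0 x4=0
  x1=1 x2=0 x3=0 x4=1
  x1=1 x2=1 x3=0 x4=0
  x1=1 x2=1 x3=0 x4=1
  x1=1 x2=1 x3=1 x4=0
  x1=1 x2=1 x3=1 x4=1
That's 8 in total.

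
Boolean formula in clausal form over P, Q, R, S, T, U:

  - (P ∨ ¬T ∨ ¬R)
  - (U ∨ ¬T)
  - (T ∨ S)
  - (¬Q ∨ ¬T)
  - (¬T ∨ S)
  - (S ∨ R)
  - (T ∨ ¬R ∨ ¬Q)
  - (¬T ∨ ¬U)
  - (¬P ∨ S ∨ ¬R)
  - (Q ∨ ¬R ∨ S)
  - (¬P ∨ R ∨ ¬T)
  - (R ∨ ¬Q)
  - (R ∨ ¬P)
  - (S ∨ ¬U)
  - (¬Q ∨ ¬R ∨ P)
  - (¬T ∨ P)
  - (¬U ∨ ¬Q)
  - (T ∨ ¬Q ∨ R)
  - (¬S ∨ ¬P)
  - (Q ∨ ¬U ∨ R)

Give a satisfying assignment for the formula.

P = F, Q = F, R = T, S = T, T = F, U = T

Check each clause:
  1. (P ∨ ¬T ∨ ¬R) — ¬T is true.
  2. (U ∨ ¬T) — ¬T is true.
  3. (T ∨ S) — S is true.
  4. (¬T ∨ ¬Q) — ¬T is true.
  5. (S ∨ ¬T) — ¬T is true.
  6. (R ∨ S) — R is true.
  7. (¬R ∨ T ∨ ¬Q) — ¬Q is true.
  8. (¬U ∨ ¬T) — ¬T is true.
  9. (¬R ∨ S ∨ ¬P) — S is true.
  10. (Q ∨ ¬R ∨ S) — S is true.
  11. (¬T ∨ R ∨ ¬P) — R is true.
  12. (R ∨ ¬Q) — R is true.
  13. (R ∨ ¬P) — R is true.
  14. (S ∨ ¬U) — S is true.
  15. (¬Q ∨ P ∨ ¬R) — ¬Q is true.
  16. (¬T ∨ P) — ¬T is true.
  17. (¬U ∨ ¬Q) — ¬Q is true.
  18. (¬Q ∨ T ∨ R) — R is true.
  19. (¬S ∨ ¬P) — ¬P is true.
  20. (R ∨ Q ∨ ¬U) — R is true.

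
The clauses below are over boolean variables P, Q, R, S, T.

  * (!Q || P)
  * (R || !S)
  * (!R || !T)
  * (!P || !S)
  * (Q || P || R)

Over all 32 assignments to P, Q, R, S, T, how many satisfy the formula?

8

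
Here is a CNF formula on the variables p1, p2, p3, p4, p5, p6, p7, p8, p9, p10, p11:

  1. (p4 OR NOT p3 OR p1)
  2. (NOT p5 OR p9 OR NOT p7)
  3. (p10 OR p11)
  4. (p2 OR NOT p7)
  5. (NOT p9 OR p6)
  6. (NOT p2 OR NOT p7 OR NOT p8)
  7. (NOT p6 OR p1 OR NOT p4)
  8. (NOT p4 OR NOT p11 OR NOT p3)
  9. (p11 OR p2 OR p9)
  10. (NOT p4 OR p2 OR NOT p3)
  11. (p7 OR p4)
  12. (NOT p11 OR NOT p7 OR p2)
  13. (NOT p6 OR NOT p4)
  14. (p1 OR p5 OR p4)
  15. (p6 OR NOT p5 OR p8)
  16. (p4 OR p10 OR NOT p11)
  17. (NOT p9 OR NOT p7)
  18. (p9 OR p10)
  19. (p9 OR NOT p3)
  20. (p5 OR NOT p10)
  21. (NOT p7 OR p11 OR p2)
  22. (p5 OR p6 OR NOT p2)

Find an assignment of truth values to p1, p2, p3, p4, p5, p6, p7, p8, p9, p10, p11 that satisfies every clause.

Pure literal: p3 appears only negated; assign p3 = False.
Branch on p1: take p1 = False.
Branch on p2: take p2 = False.
  then p7 is forced to False.
  then p4 is forced to True.
  then p6 is forced to False.
  then p9 is forced to False.
  then p11 is forced to True.
  then p10 is forced to True.
  then p5 is forced to True.
  then p8 is forced to True.
Every clause has at least one true literal under this assignment.
Check each clause:
  1. (p4 OR NOT p3 OR p1) — p4 is true.
  2. (p9 OR NOT p7 OR NOT p5) — NOT p7 is true.
  3. (p10 OR p11) — p10 is true.
  4. (p2 OR NOT p7) — NOT p7 is true.
  5. (NOT p9 OR p6) — NOT p9 is true.
  6. (NOT p8 OR NOT p7 OR NOT p2) — NOT p7 is true.
  7. (NOT p4 OR NOT p6 OR p1) — NOT p6 is true.
  8. (NOT p3 OR NOT p11 OR NOT p4) — NOT p3 is true.
  9. (p11 OR p9 OR p2) — p11 is true.
  10. (NOT p3 OR p2 OR NOT p4) — NOT p3 is true.
  11. (p4 OR p7) — p4 is true.
  12. (NOT p7 OR p2 OR NOT p11) — NOT p7 is true.
  13. (NOT p6 OR NOT p4) — NOT p6 is true.
  14. (p5 OR p4 OR p1) — p4 is true.
  15. (p6 OR p8 OR NOT p5) — p8 is true.
  16. (NOT p11 OR p4 OR p10) — p10 is true.
  17. (NOT p7 OR NOT p9) — NOT p7 is true.
  18. (p10 OR p9) — p10 is true.
  19. (NOT p3 OR p9) — NOT p3 is true.
  20. (NOT p10 OR p5) — p5 is true.
  21. (p2 OR p11 OR NOT p7) — NOT p7 is true.
  22. (p6 OR NOT p2 OR p5) — p5 is true.

p1=False  p2=False  p3=False  p4=True  p5=True  p6=False  p7=False  p8=True  p9=False  p10=True  p11=True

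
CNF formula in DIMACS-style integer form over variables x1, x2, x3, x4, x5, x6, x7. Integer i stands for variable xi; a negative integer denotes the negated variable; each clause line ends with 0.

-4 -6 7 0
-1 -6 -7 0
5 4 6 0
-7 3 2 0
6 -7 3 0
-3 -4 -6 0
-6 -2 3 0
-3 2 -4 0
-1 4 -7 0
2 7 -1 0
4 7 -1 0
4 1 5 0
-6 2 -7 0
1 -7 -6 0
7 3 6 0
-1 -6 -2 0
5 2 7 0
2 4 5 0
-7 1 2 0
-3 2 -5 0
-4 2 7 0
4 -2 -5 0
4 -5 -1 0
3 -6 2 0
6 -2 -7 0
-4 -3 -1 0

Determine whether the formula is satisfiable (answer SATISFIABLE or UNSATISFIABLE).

Set x1 = False and propagate.
Branch on x2: take x2 = True.
The remaining clauses are satisfied by x3 = True, x4 = True, x5 = False, x6 = False, x7 = False.
So x1=0  x2=1  x3=1  x4=1  x5=0  x6=0  x7=0 is a satisfying assignment.

SATISFIABLE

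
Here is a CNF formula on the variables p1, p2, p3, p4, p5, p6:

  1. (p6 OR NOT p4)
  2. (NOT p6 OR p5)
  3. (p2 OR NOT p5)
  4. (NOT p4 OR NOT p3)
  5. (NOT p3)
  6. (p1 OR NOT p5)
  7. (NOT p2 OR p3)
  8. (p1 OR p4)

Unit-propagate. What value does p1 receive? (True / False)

Unit clause (NOT p3) sets p3 = False.
From (NOT p2 OR p3) and p3 = False: p2 = False.
(p2 OR NOT p5) with p2 = False leaves only NOT p5, so p5 = False.
In (p5 OR NOT p6), p5 is now false; NOT p6 must hold, so p6 = False.
In (p6 OR NOT p4), p6 is now false; NOT p4 must hold, so p4 = False.
(p4 OR p1) with p4 = False leaves only p1, so p1 = True.

True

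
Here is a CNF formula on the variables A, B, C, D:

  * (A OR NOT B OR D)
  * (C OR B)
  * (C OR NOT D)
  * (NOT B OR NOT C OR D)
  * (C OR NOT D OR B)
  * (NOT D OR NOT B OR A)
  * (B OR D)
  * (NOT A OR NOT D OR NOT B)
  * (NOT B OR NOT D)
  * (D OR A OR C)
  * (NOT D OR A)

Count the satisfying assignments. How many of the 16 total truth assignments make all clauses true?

2

Satisfying assignments:
  A=1 B=0 C=1 D=1
  A=1 B=1 C=0 D=0
That's 2 in total.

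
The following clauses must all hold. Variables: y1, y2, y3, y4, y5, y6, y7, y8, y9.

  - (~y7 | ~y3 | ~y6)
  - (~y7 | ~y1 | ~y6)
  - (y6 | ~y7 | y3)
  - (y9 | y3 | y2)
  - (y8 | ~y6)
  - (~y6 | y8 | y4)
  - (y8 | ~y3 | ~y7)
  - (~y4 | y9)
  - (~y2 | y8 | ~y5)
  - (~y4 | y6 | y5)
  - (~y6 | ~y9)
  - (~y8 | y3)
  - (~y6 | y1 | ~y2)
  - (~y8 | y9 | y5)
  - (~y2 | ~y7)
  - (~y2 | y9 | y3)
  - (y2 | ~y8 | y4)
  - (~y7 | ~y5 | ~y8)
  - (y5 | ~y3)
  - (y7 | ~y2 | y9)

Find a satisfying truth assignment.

y1 = F, y2 = F, y3 = T, y4 = T, y5 = T, y6 = F, y7 = F, y8 = F, y9 = T

Check each clause:
  1. (~y6 | ~y3 | ~y7) — ~y7 is true.
  2. (~y7 | ~y1 | ~y6) — ~y7 is true.
  3. (y6 | y3 | ~y7) — ~y7 is true.
  4. (y2 | y3 | y9) — y9 is true.
  5. (~y6 | y8) — ~y6 is true.
  6. (y4 | ~y6 | y8) — ~y6 is true.
  7. (y8 | ~y3 | ~y7) — ~y7 is true.
  8. (y9 | ~y4) — y9 is true.
  9. (~y5 | ~y2 | y8) — ~y2 is true.
  10. (~y4 | y6 | y5) — y5 is true.
  11. (~y6 | ~y9) — ~y6 is true.
  12. (y3 | ~y8) — ~y8 is true.
  13. (~y2 | y1 | ~y6) — ~y6 is true.
  14. (y9 | y5 | ~y8) — ~y8 is true.
  15. (~y7 | ~y2) — ~y7 is true.
  16. (~y2 | y3 | y9) — y9 is true.
  17. (y4 | ~y8 | y2) — ~y8 is true.
  18. (~y7 | ~y5 | ~y8) — ~y8 is true.
  19. (~y3 | y5) — y5 is true.
  20. (y9 | y7 | ~y2) — y9 is true.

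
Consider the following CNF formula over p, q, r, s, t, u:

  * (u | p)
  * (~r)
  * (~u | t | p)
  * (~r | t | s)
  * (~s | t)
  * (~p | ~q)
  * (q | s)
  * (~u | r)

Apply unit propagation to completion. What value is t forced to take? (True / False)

True

Unit clause (~r) sets r = False.
(~u | r): since r = False, the clause reduces to (~u). u = False.
In (p | u), u is now false; p must hold, so p = True.
(~p | ~q): since p = True, the clause reduces to (~q). q = False.
From (s | q) and q = False: s = True.
From (t | ~s) and s = True: t = True.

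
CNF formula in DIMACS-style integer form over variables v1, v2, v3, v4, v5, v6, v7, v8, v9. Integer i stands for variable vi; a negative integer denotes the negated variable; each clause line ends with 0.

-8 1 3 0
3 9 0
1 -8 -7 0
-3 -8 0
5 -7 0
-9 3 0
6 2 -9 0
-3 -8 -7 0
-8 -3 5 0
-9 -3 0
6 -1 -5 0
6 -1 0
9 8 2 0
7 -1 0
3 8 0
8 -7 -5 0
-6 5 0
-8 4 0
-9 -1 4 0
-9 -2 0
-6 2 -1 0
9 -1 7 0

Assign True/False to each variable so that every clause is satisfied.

v1=False  v2=True  v3=True  v4=False  v5=True  v6=True  v7=False  v8=False  v9=False

Check each clause:
  1. (v1 ∨ v3 ∨ ¬v8) — ¬v8 is true.
  2. (v9 ∨ v3) — v3 is true.
  3. (¬v8 ∨ ¬v7 ∨ v1) — ¬v8 is true.
  4. (¬v3 ∨ ¬v8) — ¬v8 is true.
  5. (v5 ∨ ¬v7) — ¬v7 is true.
  6. (¬v9 ∨ v3) — v3 is true.
  7. (v2 ∨ ¬v9 ∨ v6) — v2 is true.
  8. (¬v3 ∨ ¬v7 ∨ ¬v8) — ¬v8 is true.
  9. (v5 ∨ ¬v3 ∨ ¬v8) — ¬v8 is true.
  10. (¬v9 ∨ ¬v3) — ¬v9 is true.
  11. (¬v5 ∨ ¬v1 ∨ v6) — v6 is true.
  12. (¬v1 ∨ v6) — v6 is true.
  13. (v8 ∨ v9 ∨ v2) — v2 is true.
  14. (v7 ∨ ¬v1) — ¬v1 is true.
  15. (v8 ∨ v3) — v3 is true.
  16. (¬v7 ∨ v8 ∨ ¬v5) — ¬v7 is true.
  17. (v5 ∨ ¬v6) — v5 is true.
  18. (¬v8 ∨ v4) — ¬v8 is true.
  19. (¬v1 ∨ v4 ∨ ¬v9) — ¬v1 is true.
  20. (¬v2 ∨ ¬v9) — ¬v9 is true.
  21. (¬v1 ∨ v2 ∨ ¬v6) — v2 is true.
  22. (v9 ∨ v7 ∨ ¬v1) — ¬v1 is true.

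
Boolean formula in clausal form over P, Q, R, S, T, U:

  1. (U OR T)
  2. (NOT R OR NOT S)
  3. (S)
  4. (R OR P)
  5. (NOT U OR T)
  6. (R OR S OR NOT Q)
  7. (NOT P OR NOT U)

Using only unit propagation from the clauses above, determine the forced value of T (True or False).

Unit clause (S) sets S = True.
In (NOT S OR NOT R), NOT S is now false; NOT R must hold, so R = False.
(R OR P) with R = False leaves only P, so P = True.
In (NOT P OR NOT U), NOT P is now false; NOT U must hold, so U = False.
(T OR U) with U = False leaves only T, so T = True.

True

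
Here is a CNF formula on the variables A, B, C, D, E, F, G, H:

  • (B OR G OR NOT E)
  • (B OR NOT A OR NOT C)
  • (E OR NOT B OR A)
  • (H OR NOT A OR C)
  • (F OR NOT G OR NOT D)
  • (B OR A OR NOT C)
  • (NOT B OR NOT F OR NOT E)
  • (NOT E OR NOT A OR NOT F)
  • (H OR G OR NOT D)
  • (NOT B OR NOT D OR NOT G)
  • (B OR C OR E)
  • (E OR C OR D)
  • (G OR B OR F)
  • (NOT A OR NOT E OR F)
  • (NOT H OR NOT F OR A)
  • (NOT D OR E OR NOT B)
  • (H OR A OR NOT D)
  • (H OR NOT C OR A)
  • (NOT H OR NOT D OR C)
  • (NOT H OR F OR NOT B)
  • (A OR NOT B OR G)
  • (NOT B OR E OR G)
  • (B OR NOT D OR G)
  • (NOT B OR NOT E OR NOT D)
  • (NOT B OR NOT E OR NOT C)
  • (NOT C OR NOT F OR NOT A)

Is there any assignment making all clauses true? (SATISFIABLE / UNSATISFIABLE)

SATISFIABLE

Branch on A: take A = False.
Try B = True.
  then E is forced to True.
  then F is forced to False.
  then H is forced to False.
  then D is forced to False.
  then C is forced to False.
  then G is forced to True.
Every clause has at least one true literal under this assignment.
So A=False  B=True  C=False  D=False  E=True  F=False  G=True  H=False is a satisfying assignment.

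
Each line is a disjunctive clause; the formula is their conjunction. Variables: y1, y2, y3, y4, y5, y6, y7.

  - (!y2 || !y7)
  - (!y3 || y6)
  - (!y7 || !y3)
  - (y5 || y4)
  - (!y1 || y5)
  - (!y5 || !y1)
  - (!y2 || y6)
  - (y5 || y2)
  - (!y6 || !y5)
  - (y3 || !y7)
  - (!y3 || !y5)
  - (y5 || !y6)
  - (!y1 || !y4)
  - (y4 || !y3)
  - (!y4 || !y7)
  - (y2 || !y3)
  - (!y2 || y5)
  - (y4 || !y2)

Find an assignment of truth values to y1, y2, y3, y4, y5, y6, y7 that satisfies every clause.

y1=F, y2=F, y3=F, y4=F, y5=T, y6=F, y7=F

y1 occurs only negated in the remaining clauses — set y1 = False.
y7 occurs only negated in the remaining clauses — set y7 = False.
Set y2 = False and propagate.
  then y5 is forced to True.
  then y6 is forced to False.
  then y3 is forced to False.
y4 is now unconstrained; take y4 = False.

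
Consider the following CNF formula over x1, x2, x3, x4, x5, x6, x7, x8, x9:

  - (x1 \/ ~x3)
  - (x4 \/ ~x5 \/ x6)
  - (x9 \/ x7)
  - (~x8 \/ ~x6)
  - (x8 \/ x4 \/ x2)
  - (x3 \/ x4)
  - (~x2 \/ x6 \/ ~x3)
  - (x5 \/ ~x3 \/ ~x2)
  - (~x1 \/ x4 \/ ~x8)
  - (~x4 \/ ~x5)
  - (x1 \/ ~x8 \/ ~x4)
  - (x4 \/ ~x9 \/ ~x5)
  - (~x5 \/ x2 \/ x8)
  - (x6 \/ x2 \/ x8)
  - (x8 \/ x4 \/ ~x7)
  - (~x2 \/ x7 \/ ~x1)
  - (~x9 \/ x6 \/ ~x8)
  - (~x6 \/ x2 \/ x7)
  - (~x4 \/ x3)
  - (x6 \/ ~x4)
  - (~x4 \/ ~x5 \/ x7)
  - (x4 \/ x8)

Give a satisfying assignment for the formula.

x1 = 1, x2 = 0, x3 = 1, x4 = 1, x5 = 0, x6 = 1, x7 = 1, x8 = 0, x9 = 0

Branch on x1: take x1 = True.
Try x2 = False.
Try x3 = True.
The remaining clauses are satisfied by x4 = True, x5 = False, x6 = True, x7 = True, x8 = False, x9 = False.
Every clause has at least one true literal under this assignment.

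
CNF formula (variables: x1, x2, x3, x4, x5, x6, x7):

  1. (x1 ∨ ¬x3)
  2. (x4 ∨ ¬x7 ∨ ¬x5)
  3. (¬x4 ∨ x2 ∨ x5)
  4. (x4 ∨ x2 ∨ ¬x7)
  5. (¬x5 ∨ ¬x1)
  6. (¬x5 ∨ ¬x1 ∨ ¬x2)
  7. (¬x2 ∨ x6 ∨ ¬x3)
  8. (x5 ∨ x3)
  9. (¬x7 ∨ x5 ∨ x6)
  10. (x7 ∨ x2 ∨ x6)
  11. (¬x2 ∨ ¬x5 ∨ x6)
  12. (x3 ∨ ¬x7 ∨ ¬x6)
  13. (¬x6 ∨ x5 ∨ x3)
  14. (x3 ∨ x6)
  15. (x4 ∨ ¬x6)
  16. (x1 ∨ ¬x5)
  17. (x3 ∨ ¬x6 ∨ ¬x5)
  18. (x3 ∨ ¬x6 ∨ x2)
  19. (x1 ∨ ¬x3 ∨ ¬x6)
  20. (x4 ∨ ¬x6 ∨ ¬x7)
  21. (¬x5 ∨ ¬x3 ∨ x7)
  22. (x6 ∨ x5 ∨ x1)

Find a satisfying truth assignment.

Branch on x1: take x1 = True.
  then x5 is forced to False.
  then x3 is forced to True.
Try x2 = True.
  then x6 is forced to True.
  then x4 is forced to True.
x7 is now unconstrained; take x7 = True.
Every clause has at least one true literal under this assignment.

x1=T, x2=T, x3=T, x4=T, x5=F, x6=T, x7=T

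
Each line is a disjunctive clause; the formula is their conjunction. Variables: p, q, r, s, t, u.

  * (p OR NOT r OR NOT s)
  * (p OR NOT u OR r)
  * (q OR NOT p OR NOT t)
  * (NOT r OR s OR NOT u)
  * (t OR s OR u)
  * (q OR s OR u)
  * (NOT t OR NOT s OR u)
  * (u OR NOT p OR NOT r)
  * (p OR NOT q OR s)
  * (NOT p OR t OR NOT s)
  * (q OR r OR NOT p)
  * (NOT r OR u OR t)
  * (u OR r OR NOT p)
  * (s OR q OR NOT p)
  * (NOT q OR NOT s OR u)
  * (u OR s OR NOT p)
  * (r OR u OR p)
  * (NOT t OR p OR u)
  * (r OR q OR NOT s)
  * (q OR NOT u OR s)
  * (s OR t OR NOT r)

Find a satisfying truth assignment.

p=True, q=True, r=True, s=True, t=True, u=True

Check each clause:
  1. (NOT r OR p OR NOT s) — p is true.
  2. (p OR r OR NOT u) — p is true.
  3. (NOT p OR q OR NOT t) — q is true.
  4. (NOT r OR s OR NOT u) — s is true.
  5. (u OR t OR s) — s is true.
  6. (q OR u OR s) — q is true.
  7. (NOT t OR u OR NOT s) — u is true.
  8. (u OR NOT p OR NOT r) — u is true.
  9. (s OR NOT q OR p) — p is true.
  10. (NOT s OR NOT p OR t) — t is true.
  11. (NOT p OR r OR q) — q is true.
  12. (t OR NOT r OR u) — t is true.
  13. (u OR NOT p OR r) — r is true.
  14. (s OR NOT p OR q) — q is true.
  15. (u OR NOT q OR NOT s) — u is true.
  16. (u OR NOT p OR s) — s is true.
  17. (p OR u OR r) — p is true.
  18. (u OR p OR NOT t) — p is true.
  19. (r OR q OR NOT s) — q is true.
  20. (s OR NOT u OR q) — q is true.
  21. (t OR s OR NOT r) — t is true.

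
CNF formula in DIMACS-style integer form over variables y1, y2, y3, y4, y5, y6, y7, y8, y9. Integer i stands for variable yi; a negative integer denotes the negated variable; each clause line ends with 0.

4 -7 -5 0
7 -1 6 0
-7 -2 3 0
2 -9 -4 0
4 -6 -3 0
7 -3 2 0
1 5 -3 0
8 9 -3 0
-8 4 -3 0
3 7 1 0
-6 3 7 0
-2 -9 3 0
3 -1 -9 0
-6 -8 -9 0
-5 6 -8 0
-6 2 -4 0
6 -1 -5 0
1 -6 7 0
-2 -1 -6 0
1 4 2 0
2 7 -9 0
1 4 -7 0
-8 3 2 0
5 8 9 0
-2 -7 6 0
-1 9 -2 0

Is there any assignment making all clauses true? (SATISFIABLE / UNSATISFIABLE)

Try y1 = False.
Try y2 = False.
  then y4 is forced to True.
  then y9 is forced to False.
  then y6 is forced to False.
Set y3 = False and propagate.
  then y7 is forced to True.
  then y8 is forced to False.
  then y5 is forced to True.
So y1 = F, y2 = F, y3 = F, y4 = T, y5 = T, y6 = F, y7 = T, y8 = F, y9 = F is a satisfying assignment.

SATISFIABLE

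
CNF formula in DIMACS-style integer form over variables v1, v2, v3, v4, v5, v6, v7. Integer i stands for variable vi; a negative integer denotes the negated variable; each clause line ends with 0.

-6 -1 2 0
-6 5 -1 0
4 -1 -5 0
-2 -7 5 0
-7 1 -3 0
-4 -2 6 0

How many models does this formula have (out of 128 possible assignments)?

57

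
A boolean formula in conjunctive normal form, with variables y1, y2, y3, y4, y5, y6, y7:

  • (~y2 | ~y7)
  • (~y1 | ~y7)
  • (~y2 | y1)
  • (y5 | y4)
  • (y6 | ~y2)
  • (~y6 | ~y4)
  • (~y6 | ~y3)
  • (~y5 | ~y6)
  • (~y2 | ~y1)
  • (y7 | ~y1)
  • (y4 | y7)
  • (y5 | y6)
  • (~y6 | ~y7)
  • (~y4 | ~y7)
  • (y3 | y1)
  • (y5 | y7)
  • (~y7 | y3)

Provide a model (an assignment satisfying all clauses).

y1 = 0  y2 = 0  y3 = 1  y4 = 1  y5 = 1  y6 = 0  y7 = 0

Pure literal: y2 appears only negated; assign y2 = False.
Try y1 = False.
  then y3 is forced to True.
  then y6 is forced to False.
  then y5 is forced to True.
Set y4 = True and propagate.
  then y7 is forced to False.
Every clause has at least one true literal under this assignment.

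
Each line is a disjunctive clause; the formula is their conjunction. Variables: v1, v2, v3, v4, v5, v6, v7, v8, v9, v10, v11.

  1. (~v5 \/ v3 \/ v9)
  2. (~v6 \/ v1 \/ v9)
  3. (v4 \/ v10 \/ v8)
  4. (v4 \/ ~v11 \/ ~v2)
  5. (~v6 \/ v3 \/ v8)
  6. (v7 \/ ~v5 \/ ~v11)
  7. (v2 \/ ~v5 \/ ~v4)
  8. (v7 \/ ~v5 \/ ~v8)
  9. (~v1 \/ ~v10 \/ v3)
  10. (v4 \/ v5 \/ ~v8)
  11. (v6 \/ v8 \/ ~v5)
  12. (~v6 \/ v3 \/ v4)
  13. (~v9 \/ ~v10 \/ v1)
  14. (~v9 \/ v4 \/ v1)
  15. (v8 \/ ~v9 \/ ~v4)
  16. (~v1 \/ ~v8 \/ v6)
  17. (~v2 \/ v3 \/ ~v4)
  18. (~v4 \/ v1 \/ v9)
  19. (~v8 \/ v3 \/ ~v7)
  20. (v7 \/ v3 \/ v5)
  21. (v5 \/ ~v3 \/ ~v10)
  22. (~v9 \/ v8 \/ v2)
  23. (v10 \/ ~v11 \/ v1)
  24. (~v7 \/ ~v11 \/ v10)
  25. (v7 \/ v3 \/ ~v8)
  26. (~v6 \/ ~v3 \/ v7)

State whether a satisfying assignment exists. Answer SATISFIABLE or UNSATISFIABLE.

v11 occurs only negated in the remaining clauses — set v11 = False.
Branch on v1: take v1 = True.
For the remaining variables, v2 = True, v3 = True, v4 = True, v5 = False, v6 = False, v7 = True, v8 = False, v9 = False, v10 = False works.
So v1 = T, v2 = T, v3 = T, v4 = T, v5 = F, v6 = F, v7 = T, v8 = F, v9 = F, v10 = F, v11 = F is a satisfying assignment.

SATISFIABLE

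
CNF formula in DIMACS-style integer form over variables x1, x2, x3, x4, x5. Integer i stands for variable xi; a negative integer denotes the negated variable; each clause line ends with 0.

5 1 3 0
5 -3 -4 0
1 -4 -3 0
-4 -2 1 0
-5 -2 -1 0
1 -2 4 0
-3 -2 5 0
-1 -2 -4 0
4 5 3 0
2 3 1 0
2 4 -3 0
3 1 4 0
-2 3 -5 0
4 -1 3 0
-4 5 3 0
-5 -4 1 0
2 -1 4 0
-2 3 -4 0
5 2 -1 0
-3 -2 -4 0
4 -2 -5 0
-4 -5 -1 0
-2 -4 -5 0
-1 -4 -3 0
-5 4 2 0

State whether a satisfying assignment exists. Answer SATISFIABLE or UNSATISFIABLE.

UNSATISFIABLE

x4 = True:
  x1 = True:
    propagation gives x2=False, x5=True; an empty clause results — contradiction.
  x1 = False:
    propagation gives x3=False, x5=True; an empty clause results — contradiction.
x4 = False:
  x2 = True:
    propagation gives x1=True, x5=False, x3=False; an empty clause results — contradiction.
  x2 = False:
    propagation gives x3=False, x5=True; an empty clause results — contradiction.
Every branch closes, so no satisfying assignment exists.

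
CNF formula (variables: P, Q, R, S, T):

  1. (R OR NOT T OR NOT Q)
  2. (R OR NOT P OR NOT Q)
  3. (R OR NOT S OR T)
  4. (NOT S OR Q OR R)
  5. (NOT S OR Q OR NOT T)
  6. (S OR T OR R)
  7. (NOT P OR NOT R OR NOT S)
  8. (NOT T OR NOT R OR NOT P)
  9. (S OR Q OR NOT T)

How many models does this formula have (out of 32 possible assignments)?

8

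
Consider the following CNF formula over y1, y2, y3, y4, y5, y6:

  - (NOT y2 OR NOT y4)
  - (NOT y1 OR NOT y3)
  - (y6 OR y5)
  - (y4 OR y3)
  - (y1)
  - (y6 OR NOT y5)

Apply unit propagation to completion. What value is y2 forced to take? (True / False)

False

(y1) is a unit clause: y1 = True.
In (NOT y3 OR NOT y1), NOT y1 is now false; NOT y3 must hold, so y3 = False.
(y3 OR y4) with y3 = False leaves only y4, so y4 = True.
(NOT y2 OR NOT y4): since y4 = True, the clause reduces to (NOT y2). y2 = False.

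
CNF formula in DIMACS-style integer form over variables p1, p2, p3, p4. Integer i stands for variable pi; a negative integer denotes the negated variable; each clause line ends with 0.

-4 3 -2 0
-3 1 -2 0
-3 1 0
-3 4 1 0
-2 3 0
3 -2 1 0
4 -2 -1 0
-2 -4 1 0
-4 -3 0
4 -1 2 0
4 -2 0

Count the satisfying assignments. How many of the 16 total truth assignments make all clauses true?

Satisfying assignments:
  p1=F p2=F p3=F p4=F
  p1=F p2=F p3=F p4=T
  p1=T p2=F p3=F p4=T
Count: 3.

3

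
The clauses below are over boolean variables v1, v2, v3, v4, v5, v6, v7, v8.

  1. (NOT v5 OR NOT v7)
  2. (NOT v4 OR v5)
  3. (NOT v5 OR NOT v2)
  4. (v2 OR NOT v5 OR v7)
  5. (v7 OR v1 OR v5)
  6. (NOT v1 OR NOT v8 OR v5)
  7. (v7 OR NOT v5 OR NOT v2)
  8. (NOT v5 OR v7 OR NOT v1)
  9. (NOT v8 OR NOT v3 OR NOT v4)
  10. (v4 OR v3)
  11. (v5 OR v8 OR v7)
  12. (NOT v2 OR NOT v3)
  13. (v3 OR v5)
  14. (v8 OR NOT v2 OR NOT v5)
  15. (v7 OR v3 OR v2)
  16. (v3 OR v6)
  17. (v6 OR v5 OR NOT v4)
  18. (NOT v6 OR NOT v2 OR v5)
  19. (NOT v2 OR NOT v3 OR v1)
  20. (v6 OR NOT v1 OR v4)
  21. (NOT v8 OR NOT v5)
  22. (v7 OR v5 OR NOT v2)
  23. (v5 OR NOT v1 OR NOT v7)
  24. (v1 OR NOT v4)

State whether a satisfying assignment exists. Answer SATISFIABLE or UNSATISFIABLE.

SATISFIABLE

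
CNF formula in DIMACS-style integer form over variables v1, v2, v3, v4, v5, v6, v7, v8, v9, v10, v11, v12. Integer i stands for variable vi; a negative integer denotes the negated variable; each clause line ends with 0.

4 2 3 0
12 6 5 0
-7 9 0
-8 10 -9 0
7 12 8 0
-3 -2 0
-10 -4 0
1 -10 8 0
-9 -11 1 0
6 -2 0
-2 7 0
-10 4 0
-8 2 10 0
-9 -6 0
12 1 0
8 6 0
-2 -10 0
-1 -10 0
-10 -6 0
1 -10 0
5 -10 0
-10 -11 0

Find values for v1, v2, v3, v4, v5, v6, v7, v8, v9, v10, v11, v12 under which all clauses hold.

v1 = F, v2 = F, v3 = T, v4 = F, v5 = T, v6 = T, v7 = F, v8 = F, v9 = F, v10 = F, v11 = F, v12 = T

Check each clause:
  1. (v4 || v3 || v2) — v3 is true.
  2. (v5 || v12 || v6) — v12 is true.
  3. (!v7 || v9) — !v7 is true.
  4. (!v9 || !v8 || v10) — !v8 is true.
  5. (v7 || v8 || v12) — v12 is true.
  6. (!v3 || !v2) — !v2 is true.
  7. (!v10 || !v4) — !v4 is true.
  8. (v8 || v1 || !v10) — !v10 is true.
  9. (!v11 || !v9 || v1) — !v11 is true.
  10. (!v2 || v6) — v6 is true.
  11. (v7 || !v2) — !v2 is true.
  12. (v4 || !v10) — !v10 is true.
  13. (!v8 || v2 || v10) — !v8 is true.
  14. (!v6 || !v9) — !v9 is true.
  15. (v1 || v12) — v12 is true.
  16. (v8 || v6) — v6 is true.
  17. (!v2 || !v10) — !v2 is true.
  18. (!v10 || !v1) — !v10 is true.
  19. (!v6 || !v10) — !v10 is true.
  20. (!v10 || v1) — !v10 is true.
  21. (v5 || !v10) — v5 is true.
  22. (!v11 || !v10) — !v11 is true.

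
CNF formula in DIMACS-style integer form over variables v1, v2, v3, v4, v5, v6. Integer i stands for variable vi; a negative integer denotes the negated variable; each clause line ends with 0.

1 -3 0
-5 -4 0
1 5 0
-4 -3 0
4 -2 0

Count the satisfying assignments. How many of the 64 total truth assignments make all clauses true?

14

Split on v4, then v1.
  v4=T, v1=T: remaining (v2,v3,v5,v6) ∈ {(F,F,F,F); (F,F,F,T); (T,F,F,F); (T,F,F,T)} — 4.
  v4=T, v1=F: a clause becomes empty — 0.
  v4=F, v1=T: forces v2=F; v3, v5, v6 free → 2^3 = 8.
  v4=F, v1=F: remaining (v2,v3,v5,v6) ∈ {(F,F,T,F); (F,F,T,T)} — 2.
Total: 4 + 0 + 8 + 2 = 14.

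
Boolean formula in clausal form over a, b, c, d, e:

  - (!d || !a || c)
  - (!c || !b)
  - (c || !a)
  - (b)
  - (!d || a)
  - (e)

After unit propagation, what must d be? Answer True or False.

False

(b) is a unit clause: b = True.
(!c || !b): since b = True, the clause reduces to (!c). c = False.
In (c || !a), c is now false; !a must hold, so a = False.
(!d || a) with a = False leaves only !d, so d = False.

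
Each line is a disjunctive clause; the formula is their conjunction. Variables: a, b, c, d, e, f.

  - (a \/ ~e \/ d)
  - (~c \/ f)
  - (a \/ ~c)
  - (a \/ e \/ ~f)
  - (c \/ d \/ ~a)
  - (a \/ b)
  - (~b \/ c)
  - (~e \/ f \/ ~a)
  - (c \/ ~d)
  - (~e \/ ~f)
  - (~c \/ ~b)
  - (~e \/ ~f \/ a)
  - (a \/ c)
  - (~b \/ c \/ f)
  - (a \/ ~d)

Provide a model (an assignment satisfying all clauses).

a = True, b = False, c = True, d = False, e = False, f = True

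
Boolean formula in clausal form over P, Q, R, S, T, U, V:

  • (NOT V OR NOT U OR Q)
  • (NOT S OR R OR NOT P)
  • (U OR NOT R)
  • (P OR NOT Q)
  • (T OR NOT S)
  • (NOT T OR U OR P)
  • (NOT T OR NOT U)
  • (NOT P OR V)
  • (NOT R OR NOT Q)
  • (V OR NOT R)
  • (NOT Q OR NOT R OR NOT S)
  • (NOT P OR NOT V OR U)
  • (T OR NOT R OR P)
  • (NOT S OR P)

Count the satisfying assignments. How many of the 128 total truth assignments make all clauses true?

4

Satisfying assignments:
  P=F Q=F R=F S=F T=F U=F V=F
  P=F Q=F R=F S=F T=F U=F V=T
  P=F Q=F R=F S=F T=F U=T V=F
  P=T Q=T R=F S=F T=F U=T V=T
That's 4 in total.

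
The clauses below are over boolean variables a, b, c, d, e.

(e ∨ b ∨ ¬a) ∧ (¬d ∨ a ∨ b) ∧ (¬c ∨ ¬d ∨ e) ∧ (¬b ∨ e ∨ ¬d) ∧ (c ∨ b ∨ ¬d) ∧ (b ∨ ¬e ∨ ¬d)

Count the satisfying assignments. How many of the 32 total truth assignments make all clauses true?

Split on b, then d.
  b=T, d=T: remaining (a,c,e) ∈ {(F,F,T); (F,T,T); (T,F,T); (T,T,T)} — 4.
  b=T, d=F: a, c, e free → 2^3 = 8.
  b=F, d=T: a clause becomes empty — 0.
  b=F, d=F: c free; 3 ways for (a,e) × 2^1 = 6.
Total: 4 + 8 + 0 + 6 = 18.

18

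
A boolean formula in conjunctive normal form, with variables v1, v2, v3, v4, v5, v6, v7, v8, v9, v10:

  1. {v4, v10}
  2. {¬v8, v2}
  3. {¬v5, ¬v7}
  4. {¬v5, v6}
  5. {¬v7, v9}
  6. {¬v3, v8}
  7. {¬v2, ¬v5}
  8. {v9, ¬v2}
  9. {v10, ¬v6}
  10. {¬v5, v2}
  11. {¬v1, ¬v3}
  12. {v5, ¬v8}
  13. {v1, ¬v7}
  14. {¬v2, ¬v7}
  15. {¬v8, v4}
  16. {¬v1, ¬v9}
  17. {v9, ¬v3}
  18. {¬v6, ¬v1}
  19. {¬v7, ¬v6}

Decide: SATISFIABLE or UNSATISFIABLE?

SATISFIABLE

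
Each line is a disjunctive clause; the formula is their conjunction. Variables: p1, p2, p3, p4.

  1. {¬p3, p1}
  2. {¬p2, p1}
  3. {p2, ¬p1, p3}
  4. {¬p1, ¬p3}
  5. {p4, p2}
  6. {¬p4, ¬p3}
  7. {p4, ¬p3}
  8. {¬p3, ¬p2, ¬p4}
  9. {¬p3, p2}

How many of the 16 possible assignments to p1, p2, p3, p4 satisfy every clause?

The models are:
  p1=0 p2=0 p3=0 p4=1
  p1=1 p2=1 p3=0 p4=0
  p1=1 p2=1 p3=0 p4=1
Count: 3.

3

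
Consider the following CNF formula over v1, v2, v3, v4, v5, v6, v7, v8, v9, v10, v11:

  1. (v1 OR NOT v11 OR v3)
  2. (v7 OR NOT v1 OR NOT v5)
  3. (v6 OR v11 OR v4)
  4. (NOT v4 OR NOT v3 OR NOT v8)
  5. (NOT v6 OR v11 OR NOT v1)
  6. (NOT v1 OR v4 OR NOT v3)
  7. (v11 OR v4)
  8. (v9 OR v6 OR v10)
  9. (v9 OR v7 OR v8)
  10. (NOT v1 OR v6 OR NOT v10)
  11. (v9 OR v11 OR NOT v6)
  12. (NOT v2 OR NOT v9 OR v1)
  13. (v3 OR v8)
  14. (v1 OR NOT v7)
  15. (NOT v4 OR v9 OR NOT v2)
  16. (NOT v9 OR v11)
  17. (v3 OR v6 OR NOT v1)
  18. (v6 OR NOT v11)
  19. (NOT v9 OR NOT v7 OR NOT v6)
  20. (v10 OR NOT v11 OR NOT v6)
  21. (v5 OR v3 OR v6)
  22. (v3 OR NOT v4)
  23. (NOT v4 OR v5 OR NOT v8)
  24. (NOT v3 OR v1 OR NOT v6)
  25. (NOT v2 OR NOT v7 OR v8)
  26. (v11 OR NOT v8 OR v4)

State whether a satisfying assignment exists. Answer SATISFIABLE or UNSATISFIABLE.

SATISFIABLE

Branch on v1: take v1 = True.
Set v2 = True and propagate.
The remaining clauses are satisfied by v3 = False, v4 = False, v5 = False, v6 = True, v7 = True, v8 = True, v9 = False, v10 = True, v11 = True.
So v1=1, v2=1, v3=0, v4=0, v5=0, v6=1, v7=1, v8=1, v9=0, v10=1, v11=1 is a satisfying assignment.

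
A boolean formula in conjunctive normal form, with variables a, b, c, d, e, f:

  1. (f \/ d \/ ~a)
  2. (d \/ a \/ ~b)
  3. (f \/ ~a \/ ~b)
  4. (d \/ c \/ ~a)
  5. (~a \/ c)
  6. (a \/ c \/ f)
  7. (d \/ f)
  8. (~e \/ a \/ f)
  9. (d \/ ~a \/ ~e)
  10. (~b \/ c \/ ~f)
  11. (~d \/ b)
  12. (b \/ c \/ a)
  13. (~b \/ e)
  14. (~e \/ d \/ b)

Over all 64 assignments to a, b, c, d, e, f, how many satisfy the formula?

4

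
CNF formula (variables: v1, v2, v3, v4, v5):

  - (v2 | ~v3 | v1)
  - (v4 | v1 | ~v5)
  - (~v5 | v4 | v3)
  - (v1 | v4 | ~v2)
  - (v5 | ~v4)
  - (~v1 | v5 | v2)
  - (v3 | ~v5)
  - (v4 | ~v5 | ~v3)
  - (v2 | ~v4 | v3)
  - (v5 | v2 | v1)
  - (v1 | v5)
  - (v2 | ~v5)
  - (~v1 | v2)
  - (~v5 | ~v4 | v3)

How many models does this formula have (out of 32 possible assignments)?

The models are:
  v1=F v2=T v3=T v4=T v5=T
  v1=T v2=T v3=F v4=F v5=F
  v1=T v2=T v3=T v4=F v5=F
  v1=T v2=T v3=T v4=T v5=T
That's 4 in total.

4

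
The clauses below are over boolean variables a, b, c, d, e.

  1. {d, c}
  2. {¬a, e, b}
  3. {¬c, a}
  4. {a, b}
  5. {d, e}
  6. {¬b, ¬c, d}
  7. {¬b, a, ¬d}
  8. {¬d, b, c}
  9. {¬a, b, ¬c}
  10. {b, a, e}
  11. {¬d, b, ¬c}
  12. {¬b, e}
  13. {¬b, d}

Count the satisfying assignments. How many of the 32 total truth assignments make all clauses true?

Satisfying assignments:
  a=T b=T c=F d=T e=T
  a=T b=T c=T d=T e=T
That's 2 in total.

2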